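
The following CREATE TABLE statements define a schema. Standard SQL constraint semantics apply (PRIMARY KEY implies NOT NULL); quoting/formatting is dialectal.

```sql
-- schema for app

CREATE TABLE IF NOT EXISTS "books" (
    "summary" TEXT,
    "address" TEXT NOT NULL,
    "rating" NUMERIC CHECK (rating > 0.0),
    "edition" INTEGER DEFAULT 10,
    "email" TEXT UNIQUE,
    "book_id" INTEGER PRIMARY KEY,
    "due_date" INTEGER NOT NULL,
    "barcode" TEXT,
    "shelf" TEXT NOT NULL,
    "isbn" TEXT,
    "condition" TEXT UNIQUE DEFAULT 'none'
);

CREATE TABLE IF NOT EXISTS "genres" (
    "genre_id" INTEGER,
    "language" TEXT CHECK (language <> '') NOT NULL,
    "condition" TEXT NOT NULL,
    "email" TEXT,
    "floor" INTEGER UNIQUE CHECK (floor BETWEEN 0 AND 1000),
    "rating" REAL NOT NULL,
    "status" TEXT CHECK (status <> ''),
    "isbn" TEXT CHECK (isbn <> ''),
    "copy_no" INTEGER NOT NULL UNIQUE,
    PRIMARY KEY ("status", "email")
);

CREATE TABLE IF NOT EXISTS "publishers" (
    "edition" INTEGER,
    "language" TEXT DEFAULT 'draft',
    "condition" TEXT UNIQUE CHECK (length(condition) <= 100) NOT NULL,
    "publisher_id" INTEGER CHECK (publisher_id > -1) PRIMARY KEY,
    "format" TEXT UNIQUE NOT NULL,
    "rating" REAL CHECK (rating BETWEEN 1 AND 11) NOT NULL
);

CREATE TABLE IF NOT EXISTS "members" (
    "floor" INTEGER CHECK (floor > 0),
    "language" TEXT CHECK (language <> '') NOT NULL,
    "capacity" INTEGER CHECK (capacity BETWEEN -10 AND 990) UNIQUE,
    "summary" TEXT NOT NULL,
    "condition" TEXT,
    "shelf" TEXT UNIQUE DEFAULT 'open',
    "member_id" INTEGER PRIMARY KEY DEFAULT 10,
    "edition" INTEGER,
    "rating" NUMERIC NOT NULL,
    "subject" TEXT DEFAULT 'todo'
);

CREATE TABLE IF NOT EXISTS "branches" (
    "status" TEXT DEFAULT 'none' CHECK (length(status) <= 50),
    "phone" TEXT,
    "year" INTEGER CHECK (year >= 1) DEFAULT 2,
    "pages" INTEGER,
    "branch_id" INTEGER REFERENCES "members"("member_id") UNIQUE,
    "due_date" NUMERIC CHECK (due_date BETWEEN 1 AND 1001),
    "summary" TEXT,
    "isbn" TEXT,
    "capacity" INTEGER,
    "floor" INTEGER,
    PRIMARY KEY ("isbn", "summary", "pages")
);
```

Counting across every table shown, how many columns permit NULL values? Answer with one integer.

books: 7 nullable (summary, rating, edition, email, barcode, isbn, condition — PK (book_id) and explicit NOT NULL columns excluded).
genres: 3 nullable (genre_id, floor, isbn — PK (status, email) and explicit NOT NULL columns excluded).
publishers: 2 nullable (edition, language — PK (publisher_id) and explicit NOT NULL columns excluded).
members: 6 nullable (floor, capacity, condition, shelf, edition, subject — PK (member_id) and explicit NOT NULL columns excluded).
branches: 7 nullable (status, phone, year, branch_id, due_date, capacity, floor — PK (isbn, summary, pages) and explicit NOT NULL columns excluded).
Total: 7 + 3 + 2 + 6 + 7 = 25.

25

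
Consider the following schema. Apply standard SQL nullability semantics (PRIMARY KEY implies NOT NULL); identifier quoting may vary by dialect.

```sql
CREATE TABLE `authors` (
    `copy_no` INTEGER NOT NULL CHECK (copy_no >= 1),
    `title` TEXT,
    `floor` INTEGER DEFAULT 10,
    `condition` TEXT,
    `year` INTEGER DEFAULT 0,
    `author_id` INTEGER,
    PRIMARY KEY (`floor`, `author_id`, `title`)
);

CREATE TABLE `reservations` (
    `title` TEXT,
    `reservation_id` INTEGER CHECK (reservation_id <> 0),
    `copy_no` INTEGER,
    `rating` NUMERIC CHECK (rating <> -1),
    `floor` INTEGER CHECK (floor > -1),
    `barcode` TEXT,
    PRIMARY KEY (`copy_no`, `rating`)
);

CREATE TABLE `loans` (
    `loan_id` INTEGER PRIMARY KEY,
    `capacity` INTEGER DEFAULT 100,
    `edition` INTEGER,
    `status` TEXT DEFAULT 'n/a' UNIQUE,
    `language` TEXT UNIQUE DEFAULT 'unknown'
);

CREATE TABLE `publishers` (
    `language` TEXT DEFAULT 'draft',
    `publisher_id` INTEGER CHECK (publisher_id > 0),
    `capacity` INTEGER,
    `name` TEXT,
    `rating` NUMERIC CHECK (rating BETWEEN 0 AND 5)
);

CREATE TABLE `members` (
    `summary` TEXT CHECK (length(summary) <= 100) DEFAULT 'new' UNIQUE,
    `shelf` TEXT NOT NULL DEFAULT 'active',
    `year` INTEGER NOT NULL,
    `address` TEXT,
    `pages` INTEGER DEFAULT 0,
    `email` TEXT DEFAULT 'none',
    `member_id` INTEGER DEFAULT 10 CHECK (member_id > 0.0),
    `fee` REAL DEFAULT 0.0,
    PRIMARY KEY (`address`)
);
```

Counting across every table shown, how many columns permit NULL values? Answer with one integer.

20

authors: 2 nullable (condition, year — PK (floor, author_id, title) and explicit NOT NULL columns excluded).
reservations: 4 nullable (title, reservation_id, floor, barcode — PK (copy_no, rating) and explicit NOT NULL columns excluded).
loans: 4 nullable (capacity, edition, status, language — PK (loan_id) and explicit NOT NULL columns excluded).
publishers: 5 nullable (language, publisher_id, capacity, name, rating — PK none and explicit NOT NULL columns excluded).
members: 5 nullable (summary, pages, email, member_id, fee — PK (address) and explicit NOT NULL columns excluded).
Total: 2 + 4 + 4 + 5 + 5 = 20.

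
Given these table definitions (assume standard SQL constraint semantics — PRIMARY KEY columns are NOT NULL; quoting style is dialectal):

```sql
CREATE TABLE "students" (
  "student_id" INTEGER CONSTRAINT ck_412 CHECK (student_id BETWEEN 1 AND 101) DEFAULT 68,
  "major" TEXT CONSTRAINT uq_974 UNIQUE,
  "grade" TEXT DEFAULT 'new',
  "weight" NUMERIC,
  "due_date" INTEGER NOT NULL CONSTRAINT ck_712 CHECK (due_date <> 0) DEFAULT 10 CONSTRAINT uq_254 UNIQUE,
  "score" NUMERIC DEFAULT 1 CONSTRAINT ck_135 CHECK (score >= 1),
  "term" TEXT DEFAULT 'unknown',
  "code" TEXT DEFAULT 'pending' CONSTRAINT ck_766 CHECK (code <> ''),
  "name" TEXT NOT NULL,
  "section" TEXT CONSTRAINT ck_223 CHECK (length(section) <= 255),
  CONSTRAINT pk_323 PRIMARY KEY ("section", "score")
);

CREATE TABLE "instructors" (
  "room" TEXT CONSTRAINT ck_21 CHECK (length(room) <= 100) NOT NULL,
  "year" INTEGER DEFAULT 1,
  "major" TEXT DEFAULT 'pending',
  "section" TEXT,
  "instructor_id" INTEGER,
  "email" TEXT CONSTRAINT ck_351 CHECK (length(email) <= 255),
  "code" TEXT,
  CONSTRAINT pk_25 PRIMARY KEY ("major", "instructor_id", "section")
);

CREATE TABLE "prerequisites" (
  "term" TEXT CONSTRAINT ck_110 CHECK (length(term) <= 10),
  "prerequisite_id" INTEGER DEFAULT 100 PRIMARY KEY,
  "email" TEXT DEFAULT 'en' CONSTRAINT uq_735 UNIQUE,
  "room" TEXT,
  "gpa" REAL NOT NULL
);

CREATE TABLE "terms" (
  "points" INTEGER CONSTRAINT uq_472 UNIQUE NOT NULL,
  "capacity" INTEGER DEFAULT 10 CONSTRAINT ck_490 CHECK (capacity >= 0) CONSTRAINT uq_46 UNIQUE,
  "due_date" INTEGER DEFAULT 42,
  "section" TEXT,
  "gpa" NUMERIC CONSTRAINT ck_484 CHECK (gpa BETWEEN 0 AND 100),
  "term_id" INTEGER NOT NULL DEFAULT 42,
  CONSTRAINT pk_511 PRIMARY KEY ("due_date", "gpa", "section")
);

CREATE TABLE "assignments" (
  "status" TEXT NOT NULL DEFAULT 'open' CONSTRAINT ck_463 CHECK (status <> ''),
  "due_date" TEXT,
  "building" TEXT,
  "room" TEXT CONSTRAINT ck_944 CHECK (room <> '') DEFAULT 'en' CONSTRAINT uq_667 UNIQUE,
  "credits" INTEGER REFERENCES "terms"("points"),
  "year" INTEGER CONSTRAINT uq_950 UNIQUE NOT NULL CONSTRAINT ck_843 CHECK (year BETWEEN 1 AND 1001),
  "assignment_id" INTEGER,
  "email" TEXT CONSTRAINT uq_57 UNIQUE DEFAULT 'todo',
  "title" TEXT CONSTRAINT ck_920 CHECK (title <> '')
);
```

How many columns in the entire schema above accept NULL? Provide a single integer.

20

students: 6 nullable (student_id, major, grade, weight, term, code — PK (section, score) and explicit NOT NULL columns excluded).
instructors: 3 nullable (year, email, code — PK (major, instructor_id, section) and explicit NOT NULL columns excluded).
prerequisites: 3 nullable (term, email, room — PK (prerequisite_id) and explicit NOT NULL columns excluded).
terms: 1 nullable (capacity — PK (due_date, gpa, section) and explicit NOT NULL columns excluded).
assignments: 7 nullable (due_date, building, room, credits, assignment_id, email, title — PK none and explicit NOT NULL columns excluded).
Total: 6 + 3 + 3 + 1 + 7 = 20.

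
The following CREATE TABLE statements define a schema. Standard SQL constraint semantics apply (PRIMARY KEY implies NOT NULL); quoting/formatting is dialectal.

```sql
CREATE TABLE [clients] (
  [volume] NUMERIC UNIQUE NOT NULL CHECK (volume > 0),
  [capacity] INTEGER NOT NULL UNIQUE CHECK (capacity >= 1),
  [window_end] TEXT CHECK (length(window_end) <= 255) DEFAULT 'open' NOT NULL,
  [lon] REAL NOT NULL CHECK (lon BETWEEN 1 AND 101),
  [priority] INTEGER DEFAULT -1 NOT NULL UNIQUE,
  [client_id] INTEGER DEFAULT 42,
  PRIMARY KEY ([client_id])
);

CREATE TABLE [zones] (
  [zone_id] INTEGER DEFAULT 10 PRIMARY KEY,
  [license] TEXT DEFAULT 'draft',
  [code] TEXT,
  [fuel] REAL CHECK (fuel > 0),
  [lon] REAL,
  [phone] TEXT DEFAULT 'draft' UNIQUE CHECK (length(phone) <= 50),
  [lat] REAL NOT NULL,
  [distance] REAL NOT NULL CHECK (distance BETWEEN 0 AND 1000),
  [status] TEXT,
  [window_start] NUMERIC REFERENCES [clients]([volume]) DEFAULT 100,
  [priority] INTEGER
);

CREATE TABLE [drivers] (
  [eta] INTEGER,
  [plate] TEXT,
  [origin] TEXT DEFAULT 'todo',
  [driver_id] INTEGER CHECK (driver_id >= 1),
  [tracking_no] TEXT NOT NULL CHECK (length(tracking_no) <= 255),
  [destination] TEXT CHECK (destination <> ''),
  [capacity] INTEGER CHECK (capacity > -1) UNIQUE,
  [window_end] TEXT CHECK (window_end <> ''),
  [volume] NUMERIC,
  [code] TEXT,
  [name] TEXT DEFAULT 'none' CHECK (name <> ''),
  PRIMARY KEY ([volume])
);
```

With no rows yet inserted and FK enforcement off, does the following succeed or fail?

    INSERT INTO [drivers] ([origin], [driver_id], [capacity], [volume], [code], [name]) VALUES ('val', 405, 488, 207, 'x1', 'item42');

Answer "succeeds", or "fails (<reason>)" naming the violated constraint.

tracking_no is omitted from the column list and has no DEFAULT, so it would receive NULL.
But tracking_no is declared NOT NULL.

fails (NOT NULL on tracking_no)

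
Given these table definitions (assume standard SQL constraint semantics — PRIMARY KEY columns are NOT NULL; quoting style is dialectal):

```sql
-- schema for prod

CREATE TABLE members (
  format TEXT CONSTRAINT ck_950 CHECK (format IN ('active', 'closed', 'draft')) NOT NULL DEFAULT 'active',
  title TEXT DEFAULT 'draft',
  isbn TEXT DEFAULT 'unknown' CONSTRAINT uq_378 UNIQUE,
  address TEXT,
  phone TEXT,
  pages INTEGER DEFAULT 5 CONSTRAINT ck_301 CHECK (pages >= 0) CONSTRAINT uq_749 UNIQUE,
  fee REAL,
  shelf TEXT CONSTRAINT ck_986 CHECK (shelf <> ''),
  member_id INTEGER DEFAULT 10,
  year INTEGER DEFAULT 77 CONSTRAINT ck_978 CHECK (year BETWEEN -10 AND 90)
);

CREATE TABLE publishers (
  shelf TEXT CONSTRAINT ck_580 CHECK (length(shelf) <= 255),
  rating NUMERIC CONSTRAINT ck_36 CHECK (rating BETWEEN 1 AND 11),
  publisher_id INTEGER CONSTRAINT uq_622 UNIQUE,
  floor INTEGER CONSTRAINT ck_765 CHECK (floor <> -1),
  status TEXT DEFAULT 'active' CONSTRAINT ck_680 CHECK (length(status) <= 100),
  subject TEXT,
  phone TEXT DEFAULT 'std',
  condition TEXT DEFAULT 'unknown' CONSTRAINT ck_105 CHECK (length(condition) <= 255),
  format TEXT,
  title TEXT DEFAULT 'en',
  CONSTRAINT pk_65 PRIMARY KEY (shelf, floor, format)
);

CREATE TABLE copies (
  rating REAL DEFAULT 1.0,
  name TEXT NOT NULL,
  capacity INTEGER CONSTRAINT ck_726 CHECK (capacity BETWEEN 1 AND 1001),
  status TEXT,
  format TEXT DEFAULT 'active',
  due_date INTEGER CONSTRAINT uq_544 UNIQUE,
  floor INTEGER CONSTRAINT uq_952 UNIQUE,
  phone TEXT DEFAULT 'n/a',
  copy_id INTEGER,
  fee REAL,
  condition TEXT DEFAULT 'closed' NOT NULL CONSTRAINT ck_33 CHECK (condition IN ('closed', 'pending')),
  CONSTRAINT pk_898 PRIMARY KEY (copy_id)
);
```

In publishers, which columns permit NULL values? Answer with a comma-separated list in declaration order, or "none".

- shelf: part of the PRIMARY KEY, which implies NOT NULL → not nullable.
- rating: CHECK does not forbid NULL (a CHECK constraint passes when its expression is NULL) → nullable.
- publisher_id: UNIQUE does not imply NOT NULL → nullable.
- floor: part of the PRIMARY KEY, which implies NOT NULL → not nullable.
- status: CHECK does not forbid NULL (a CHECK constraint passes when its expression is NULL) → nullable.
- subject: no NOT NULL constraint applies → nullable.
- phone: DEFAULT only fills an omitted column; an explicit NULL is still allowed → nullable.
- condition: CHECK does not forbid NULL (a CHECK constraint passes when its expression is NULL) → nullable.
- format: part of the PRIMARY KEY, which implies NOT NULL → not nullable.
- title: DEFAULT only fills an omitted column; an explicit NULL is still allowed → nullable.

rating, publisher_id, status, subject, phone, condition, title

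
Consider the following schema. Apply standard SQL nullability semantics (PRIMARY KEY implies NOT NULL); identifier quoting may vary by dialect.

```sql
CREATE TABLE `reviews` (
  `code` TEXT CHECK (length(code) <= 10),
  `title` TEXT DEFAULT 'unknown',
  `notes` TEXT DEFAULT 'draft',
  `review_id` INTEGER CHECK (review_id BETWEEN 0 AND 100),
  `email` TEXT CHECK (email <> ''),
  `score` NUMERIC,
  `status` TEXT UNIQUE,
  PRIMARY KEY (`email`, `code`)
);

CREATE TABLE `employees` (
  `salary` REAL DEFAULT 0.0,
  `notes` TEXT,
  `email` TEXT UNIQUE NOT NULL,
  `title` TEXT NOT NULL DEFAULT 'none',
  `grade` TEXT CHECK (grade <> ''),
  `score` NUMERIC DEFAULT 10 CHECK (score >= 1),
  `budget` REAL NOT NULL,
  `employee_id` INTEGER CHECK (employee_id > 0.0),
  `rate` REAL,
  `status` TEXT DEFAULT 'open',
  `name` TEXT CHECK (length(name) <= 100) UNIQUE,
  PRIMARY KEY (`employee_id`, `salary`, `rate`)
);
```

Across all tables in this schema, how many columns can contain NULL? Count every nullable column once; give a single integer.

10

reviews: 5 nullable (title, notes, review_id, score, status — PK (email, code) and explicit NOT NULL columns excluded).
employees: 5 nullable (notes, grade, score, status, name — PK (employee_id, salary, rate) and explicit NOT NULL columns excluded).
Total: 5 + 5 = 10.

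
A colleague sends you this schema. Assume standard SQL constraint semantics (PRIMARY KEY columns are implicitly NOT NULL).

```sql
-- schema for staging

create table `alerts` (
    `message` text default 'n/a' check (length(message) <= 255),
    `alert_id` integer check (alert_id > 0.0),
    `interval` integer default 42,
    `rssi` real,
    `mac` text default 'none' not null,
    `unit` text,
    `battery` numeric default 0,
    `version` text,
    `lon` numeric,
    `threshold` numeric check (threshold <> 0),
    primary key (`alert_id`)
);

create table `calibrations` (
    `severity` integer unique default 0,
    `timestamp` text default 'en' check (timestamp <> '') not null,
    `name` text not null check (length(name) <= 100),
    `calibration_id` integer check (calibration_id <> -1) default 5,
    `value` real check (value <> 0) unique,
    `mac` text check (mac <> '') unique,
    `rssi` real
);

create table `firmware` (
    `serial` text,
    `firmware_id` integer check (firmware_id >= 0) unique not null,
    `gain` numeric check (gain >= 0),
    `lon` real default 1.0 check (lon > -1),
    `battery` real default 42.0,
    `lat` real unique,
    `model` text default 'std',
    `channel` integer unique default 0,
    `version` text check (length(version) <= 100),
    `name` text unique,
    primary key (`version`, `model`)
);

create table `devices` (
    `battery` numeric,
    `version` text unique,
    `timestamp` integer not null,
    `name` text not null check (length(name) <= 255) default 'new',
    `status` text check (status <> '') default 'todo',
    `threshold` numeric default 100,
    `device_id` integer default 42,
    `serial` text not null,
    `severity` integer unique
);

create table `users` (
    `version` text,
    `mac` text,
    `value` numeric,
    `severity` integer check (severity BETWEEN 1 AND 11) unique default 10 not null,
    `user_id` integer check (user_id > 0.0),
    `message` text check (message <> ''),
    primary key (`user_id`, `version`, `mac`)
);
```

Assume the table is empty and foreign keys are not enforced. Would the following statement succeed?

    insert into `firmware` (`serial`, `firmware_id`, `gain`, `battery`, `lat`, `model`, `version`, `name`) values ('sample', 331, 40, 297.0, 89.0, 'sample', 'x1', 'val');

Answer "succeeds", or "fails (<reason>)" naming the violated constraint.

NOT NULL columns: firmware_id is supplied; model is supplied; version is supplied.
CHECK constraints: 331 satisfies (firmware_id >= 0); 40 satisfies (gain >= 0); 'x1' satisfies (length(version) <= 100).
No constraint is violated.

succeeds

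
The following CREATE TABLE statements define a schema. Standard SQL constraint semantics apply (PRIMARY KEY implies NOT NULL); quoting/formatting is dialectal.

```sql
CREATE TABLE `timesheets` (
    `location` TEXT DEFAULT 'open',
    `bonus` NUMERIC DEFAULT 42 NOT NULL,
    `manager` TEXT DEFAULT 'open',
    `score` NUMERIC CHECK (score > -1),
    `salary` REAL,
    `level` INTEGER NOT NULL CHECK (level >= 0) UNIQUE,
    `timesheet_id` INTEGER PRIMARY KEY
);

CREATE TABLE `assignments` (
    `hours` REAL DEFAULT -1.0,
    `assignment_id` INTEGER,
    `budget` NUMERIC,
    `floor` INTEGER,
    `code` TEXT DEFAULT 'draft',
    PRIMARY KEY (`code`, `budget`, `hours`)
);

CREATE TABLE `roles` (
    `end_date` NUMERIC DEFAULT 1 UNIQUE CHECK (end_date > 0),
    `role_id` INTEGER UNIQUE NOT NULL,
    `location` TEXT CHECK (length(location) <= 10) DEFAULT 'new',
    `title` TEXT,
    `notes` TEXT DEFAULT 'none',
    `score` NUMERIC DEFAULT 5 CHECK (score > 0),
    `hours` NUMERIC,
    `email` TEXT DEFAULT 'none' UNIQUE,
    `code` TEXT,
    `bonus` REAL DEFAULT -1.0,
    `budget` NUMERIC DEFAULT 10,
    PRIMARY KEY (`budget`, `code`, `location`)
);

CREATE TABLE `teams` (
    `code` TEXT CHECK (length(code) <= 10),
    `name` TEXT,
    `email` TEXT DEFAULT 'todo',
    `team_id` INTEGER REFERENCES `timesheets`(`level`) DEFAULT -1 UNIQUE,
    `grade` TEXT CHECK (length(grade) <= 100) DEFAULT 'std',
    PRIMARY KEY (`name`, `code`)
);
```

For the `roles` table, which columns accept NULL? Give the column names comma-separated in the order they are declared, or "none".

- end_date: CHECK does not forbid NULL (a CHECK constraint passes when its expression is NULL) → nullable.
- role_id: declared NOT NULL → not nullable.
- location: part of the PRIMARY KEY, which implies NOT NULL → not nullable.
- title: no NOT NULL constraint applies → nullable.
- notes: DEFAULT only fills an omitted column; an explicit NULL is still allowed → nullable.
- score: CHECK does not forbid NULL (a CHECK constraint passes when its expression is NULL) → nullable.
- hours: no NOT NULL constraint applies → nullable.
- email: UNIQUE does not imply NOT NULL → nullable.
- code: part of the PRIMARY KEY, which implies NOT NULL → not nullable.
- bonus: DEFAULT only fills an omitted column; an explicit NULL is still allowed → nullable.
- budget: part of the PRIMARY KEY, which implies NOT NULL → not nullable.

end_date, title, notes, score, hours, email, bonus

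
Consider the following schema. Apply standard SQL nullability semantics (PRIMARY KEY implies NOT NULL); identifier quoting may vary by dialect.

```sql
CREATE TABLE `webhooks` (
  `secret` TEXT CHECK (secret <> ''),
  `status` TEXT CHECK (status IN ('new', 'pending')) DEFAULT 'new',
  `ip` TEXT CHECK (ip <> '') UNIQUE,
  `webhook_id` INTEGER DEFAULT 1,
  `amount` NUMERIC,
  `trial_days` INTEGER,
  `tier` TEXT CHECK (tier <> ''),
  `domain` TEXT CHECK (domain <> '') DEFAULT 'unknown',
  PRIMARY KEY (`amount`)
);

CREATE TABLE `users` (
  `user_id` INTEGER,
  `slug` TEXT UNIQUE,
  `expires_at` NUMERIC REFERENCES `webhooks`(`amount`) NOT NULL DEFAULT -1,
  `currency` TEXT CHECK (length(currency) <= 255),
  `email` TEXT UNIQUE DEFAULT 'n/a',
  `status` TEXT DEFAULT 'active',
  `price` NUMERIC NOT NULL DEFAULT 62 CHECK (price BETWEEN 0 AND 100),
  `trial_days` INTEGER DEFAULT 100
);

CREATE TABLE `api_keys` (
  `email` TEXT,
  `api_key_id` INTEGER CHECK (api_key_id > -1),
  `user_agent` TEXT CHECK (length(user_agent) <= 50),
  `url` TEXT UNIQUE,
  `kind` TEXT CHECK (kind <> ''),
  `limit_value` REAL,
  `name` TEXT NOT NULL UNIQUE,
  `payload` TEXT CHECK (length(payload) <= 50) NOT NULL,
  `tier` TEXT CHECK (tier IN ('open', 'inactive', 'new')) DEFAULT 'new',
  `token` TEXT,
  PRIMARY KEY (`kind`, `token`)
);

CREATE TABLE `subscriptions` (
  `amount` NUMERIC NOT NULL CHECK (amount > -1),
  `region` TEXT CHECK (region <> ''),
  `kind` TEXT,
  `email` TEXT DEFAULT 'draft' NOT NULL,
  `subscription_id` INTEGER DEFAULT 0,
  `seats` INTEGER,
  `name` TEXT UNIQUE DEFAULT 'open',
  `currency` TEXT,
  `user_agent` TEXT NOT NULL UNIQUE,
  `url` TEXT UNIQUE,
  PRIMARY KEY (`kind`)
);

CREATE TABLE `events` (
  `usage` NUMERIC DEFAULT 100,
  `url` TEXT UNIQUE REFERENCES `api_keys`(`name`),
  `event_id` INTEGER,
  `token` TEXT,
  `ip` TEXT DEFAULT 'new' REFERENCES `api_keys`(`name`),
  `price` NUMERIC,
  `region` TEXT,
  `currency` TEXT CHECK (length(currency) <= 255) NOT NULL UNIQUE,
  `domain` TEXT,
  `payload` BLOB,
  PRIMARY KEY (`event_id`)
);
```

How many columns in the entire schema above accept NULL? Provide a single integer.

webhooks: 7 nullable (secret, status, ip, webhook_id, trial_days, tier, domain — PK (amount) and explicit NOT NULL columns excluded).
users: 6 nullable (user_id, slug, currency, email, status, trial_days — PK none and explicit NOT NULL columns excluded).
api_keys: 6 nullable (email, api_key_id, user_agent, url, limit_value, tier — PK (kind, token) and explicit NOT NULL columns excluded).
subscriptions: 6 nullable (region, subscription_id, seats, name, currency, url — PK (kind) and explicit NOT NULL columns excluded).
events: 8 nullable (usage, url, token, ip, price, region, domain, payload — PK (event_id) and explicit NOT NULL columns excluded).
Total: 7 + 6 + 6 + 6 + 8 = 33.

33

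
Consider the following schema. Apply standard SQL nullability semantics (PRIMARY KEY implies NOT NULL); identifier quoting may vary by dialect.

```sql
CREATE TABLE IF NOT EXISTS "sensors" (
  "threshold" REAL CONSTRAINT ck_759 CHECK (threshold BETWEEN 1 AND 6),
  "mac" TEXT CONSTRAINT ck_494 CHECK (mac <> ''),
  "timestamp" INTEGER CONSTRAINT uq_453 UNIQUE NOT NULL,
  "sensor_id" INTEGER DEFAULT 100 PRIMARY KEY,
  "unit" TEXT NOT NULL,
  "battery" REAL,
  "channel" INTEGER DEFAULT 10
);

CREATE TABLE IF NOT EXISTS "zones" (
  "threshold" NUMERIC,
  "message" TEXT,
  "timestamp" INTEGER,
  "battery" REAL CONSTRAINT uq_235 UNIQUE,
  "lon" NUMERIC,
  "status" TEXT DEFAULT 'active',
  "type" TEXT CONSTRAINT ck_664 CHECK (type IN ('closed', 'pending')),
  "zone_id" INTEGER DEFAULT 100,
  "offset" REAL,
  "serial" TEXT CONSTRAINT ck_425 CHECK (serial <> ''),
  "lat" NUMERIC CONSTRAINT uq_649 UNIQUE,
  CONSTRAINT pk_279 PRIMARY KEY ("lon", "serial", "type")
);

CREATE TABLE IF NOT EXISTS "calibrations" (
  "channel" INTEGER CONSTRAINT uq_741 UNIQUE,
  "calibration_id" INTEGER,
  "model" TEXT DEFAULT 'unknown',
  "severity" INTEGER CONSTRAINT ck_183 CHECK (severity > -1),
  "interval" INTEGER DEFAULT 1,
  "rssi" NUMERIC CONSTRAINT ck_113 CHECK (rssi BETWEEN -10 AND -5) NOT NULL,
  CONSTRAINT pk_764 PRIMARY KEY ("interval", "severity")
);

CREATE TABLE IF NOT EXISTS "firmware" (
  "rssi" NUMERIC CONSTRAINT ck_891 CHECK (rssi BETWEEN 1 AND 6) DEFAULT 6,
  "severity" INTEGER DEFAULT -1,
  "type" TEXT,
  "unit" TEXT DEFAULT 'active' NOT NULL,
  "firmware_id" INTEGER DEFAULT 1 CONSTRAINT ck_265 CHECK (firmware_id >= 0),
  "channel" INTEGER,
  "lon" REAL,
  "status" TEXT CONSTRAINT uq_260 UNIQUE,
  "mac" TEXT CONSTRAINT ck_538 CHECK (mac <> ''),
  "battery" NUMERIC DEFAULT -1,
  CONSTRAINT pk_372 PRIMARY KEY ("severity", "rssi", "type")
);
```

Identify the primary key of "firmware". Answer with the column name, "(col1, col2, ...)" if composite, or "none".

A table-level PRIMARY KEY clause names 3 columns: severity, rssi, type.
This is a composite key — the combination is unique, not each column individually.

(severity, rssi, type)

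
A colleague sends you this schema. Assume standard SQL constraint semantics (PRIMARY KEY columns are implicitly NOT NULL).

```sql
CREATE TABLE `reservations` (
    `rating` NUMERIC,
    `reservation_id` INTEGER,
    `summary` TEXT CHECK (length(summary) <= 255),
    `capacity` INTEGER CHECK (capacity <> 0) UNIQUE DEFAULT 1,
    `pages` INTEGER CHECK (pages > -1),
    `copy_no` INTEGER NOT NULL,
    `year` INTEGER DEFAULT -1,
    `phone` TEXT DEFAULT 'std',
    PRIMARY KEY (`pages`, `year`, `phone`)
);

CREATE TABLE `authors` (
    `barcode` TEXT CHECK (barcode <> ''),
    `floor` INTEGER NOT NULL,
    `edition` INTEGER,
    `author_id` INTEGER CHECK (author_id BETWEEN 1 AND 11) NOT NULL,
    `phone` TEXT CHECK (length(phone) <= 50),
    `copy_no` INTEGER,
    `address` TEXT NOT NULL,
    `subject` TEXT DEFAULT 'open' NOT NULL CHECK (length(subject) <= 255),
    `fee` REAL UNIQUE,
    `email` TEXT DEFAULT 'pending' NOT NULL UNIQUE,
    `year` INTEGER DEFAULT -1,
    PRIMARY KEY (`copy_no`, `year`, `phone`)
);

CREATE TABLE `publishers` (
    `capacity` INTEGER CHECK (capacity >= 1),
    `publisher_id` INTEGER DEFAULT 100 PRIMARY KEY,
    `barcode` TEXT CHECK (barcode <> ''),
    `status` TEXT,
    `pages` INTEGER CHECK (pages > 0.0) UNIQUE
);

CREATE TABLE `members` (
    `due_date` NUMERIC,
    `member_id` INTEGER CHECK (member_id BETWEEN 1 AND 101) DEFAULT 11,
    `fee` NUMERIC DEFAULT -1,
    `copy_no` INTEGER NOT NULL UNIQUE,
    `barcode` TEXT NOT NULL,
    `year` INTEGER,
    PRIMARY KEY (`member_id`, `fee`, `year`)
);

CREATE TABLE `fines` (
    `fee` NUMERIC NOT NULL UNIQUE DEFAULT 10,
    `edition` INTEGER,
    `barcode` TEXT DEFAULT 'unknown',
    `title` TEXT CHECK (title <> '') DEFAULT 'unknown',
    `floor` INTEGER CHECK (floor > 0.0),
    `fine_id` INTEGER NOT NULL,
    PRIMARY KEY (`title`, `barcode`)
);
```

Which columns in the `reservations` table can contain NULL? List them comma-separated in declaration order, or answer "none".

- rating: no NOT NULL constraint applies → nullable.
- reservation_id: no NOT NULL constraint applies → nullable.
- summary: CHECK does not forbid NULL (a CHECK constraint passes when its expression is NULL) → nullable.
- capacity: CHECK does not forbid NULL (a CHECK constraint passes when its expression is NULL) → nullable.
- pages: part of the PRIMARY KEY, which implies NOT NULL → not nullable.
- copy_no: declared NOT NULL → not nullable.
- year: part of the PRIMARY KEY, which implies NOT NULL → not nullable.
- phone: part of the PRIMARY KEY, which implies NOT NULL → not nullable.

rating, reservation_id, summary, capacity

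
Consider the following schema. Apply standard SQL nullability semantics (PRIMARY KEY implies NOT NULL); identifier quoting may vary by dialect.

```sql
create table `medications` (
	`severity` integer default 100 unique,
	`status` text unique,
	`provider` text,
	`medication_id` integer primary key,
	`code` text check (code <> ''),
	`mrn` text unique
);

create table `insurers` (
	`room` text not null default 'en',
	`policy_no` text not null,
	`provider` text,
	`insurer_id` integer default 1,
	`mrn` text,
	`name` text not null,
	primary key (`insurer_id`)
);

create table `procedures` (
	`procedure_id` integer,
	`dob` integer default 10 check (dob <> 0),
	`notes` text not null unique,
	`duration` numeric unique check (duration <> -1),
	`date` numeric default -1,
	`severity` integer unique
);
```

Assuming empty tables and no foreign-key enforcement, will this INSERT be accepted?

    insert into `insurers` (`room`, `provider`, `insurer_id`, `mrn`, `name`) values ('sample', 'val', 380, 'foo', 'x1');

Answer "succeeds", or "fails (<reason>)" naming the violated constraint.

fails (NOT NULL on policy_no)

policy_no is omitted from the column list and has no DEFAULT, so it would receive NULL.
But policy_no is declared NOT NULL.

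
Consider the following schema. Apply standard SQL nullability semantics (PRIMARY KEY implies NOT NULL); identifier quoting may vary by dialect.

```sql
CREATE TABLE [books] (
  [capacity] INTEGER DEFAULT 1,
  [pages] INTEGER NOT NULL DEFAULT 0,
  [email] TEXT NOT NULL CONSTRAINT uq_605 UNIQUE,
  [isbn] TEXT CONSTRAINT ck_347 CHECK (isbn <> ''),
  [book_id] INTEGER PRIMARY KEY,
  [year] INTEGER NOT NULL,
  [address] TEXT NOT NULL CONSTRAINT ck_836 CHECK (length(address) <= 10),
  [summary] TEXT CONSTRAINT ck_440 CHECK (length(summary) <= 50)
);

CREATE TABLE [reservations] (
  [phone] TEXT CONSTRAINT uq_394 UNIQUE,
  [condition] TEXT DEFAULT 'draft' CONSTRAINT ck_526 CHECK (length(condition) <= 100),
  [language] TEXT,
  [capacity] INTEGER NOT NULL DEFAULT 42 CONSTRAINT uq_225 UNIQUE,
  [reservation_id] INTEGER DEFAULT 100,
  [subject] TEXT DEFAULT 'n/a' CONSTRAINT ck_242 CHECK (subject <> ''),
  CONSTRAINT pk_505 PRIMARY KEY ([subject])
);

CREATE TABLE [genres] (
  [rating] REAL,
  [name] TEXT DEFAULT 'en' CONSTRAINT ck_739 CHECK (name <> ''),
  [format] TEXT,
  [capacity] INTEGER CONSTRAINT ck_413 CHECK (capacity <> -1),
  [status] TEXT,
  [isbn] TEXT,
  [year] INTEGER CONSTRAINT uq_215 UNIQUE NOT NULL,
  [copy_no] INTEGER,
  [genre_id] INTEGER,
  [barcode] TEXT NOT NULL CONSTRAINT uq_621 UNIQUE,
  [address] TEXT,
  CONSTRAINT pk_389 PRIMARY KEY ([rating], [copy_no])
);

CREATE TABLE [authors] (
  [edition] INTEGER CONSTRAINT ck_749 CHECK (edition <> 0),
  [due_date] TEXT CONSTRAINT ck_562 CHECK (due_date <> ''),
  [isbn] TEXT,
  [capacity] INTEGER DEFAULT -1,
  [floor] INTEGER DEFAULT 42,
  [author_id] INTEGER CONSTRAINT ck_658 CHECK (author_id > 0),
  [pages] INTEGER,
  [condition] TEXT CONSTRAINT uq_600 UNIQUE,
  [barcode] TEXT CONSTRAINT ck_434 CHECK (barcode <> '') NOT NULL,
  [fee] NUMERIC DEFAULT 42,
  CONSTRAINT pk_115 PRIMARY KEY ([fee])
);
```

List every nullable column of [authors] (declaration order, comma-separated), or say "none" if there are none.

edition, due_date, isbn, capacity, floor, author_id, pages, condition

- edition: CHECK does not forbid NULL (a CHECK constraint passes when its expression is NULL) → nullable.
- due_date: CHECK does not forbid NULL (a CHECK constraint passes when its expression is NULL) → nullable.
- isbn: no NOT NULL constraint applies → nullable.
- capacity: DEFAULT only fills an omitted column; an explicit NULL is still allowed → nullable.
- floor: DEFAULT only fills an omitted column; an explicit NULL is still allowed → nullable.
- author_id: CHECK does not forbid NULL (a CHECK constraint passes when its expression is NULL) → nullable.
- pages: no NOT NULL constraint applies → nullable.
- condition: UNIQUE does not imply NOT NULL → nullable.
- barcode: declared NOT NULL → not nullable.
- fee: part of the PRIMARY KEY, which implies NOT NULL → not nullable.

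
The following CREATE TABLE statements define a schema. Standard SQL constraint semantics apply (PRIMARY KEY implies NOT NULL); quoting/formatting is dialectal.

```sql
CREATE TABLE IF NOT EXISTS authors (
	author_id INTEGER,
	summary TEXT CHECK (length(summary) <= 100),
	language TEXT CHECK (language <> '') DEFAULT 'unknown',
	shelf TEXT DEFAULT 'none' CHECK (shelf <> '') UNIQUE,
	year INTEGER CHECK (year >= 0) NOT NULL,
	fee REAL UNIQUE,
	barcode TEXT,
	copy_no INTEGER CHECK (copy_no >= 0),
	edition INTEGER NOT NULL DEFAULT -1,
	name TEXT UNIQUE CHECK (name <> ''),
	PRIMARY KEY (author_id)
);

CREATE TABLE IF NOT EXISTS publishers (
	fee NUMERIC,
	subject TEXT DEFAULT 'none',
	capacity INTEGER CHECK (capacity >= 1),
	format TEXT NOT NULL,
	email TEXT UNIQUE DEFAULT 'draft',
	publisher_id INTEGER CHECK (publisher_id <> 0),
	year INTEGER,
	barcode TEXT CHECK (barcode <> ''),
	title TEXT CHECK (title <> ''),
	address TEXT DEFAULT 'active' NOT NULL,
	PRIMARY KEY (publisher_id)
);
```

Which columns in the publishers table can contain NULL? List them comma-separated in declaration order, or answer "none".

- fee: no NOT NULL constraint applies → nullable.
- subject: DEFAULT only fills an omitted column; an explicit NULL is still allowed → nullable.
- capacity: CHECK does not forbid NULL (a CHECK constraint passes when its expression is NULL) → nullable.
- format: declared NOT NULL → not nullable.
- email: UNIQUE does not imply NOT NULL → nullable.
- publisher_id: part of the PRIMARY KEY, which implies NOT NULL → not nullable.
- year: no NOT NULL constraint applies → nullable.
- barcode: CHECK does not forbid NULL (a CHECK constraint passes when its expression is NULL) → nullable.
- title: CHECK does not forbid NULL (a CHECK constraint passes when its expression is NULL) → nullable.
- address: declared NOT NULL → not nullable.

fee, subject, capacity, email, year, barcode, title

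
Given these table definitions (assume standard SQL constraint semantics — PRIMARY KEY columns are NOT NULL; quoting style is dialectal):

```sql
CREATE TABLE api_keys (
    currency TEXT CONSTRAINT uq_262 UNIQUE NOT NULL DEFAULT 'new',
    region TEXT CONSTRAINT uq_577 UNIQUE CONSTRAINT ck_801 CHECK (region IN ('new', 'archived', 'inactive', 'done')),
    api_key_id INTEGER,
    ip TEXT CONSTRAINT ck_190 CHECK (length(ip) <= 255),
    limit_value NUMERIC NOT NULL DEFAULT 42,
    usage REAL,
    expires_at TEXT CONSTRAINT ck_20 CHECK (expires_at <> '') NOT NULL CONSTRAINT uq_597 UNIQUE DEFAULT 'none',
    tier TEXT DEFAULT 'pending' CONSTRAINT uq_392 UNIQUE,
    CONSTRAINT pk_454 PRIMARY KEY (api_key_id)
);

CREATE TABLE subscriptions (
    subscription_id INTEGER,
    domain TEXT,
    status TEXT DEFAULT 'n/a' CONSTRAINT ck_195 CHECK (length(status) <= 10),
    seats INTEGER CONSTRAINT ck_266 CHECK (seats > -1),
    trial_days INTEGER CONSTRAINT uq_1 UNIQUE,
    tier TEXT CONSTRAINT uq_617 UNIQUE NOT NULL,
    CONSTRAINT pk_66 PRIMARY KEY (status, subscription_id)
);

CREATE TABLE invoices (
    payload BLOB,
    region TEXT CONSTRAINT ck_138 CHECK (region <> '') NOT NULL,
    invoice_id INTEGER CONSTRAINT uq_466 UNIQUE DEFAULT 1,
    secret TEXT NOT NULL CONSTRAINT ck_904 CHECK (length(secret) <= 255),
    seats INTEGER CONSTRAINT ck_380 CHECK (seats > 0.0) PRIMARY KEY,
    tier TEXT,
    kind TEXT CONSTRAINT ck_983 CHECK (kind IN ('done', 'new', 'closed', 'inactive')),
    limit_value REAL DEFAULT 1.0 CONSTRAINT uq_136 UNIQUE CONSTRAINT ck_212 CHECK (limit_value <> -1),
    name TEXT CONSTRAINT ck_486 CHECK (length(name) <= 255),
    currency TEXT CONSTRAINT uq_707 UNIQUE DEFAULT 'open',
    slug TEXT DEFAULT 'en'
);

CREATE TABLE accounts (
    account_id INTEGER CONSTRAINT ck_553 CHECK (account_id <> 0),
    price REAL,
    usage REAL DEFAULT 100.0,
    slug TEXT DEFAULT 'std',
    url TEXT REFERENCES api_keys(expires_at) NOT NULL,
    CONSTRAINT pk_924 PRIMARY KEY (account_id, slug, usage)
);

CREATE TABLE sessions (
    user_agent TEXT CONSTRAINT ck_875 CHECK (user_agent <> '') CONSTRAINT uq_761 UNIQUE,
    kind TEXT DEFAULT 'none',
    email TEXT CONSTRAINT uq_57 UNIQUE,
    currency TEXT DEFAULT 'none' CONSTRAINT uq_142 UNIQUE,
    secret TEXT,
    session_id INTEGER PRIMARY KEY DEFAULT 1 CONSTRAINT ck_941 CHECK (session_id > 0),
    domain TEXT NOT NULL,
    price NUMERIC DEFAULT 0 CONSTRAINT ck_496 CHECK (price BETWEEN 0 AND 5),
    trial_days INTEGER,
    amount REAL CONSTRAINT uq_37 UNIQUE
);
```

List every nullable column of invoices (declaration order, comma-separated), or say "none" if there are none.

- payload: no NOT NULL constraint applies → nullable.
- region: declared NOT NULL → not nullable.
- invoice_id: UNIQUE does not imply NOT NULL → nullable.
- secret: declared NOT NULL → not nullable.
- seats: part of the PRIMARY KEY, which implies NOT NULL → not nullable.
- tier: no NOT NULL constraint applies → nullable.
- kind: CHECK does not forbid NULL (a CHECK constraint passes when its expression is NULL) → nullable.
- limit_value: CHECK does not forbid NULL (a CHECK constraint passes when its expression is NULL) → nullable.
- name: CHECK does not forbid NULL (a CHECK constraint passes when its expression is NULL) → nullable.
- currency: UNIQUE does not imply NOT NULL → nullable.
- slug: DEFAULT only fills an omitted column; an explicit NULL is still allowed → nullable.

payload, invoice_id, tier, kind, limit_value, name, currency, slug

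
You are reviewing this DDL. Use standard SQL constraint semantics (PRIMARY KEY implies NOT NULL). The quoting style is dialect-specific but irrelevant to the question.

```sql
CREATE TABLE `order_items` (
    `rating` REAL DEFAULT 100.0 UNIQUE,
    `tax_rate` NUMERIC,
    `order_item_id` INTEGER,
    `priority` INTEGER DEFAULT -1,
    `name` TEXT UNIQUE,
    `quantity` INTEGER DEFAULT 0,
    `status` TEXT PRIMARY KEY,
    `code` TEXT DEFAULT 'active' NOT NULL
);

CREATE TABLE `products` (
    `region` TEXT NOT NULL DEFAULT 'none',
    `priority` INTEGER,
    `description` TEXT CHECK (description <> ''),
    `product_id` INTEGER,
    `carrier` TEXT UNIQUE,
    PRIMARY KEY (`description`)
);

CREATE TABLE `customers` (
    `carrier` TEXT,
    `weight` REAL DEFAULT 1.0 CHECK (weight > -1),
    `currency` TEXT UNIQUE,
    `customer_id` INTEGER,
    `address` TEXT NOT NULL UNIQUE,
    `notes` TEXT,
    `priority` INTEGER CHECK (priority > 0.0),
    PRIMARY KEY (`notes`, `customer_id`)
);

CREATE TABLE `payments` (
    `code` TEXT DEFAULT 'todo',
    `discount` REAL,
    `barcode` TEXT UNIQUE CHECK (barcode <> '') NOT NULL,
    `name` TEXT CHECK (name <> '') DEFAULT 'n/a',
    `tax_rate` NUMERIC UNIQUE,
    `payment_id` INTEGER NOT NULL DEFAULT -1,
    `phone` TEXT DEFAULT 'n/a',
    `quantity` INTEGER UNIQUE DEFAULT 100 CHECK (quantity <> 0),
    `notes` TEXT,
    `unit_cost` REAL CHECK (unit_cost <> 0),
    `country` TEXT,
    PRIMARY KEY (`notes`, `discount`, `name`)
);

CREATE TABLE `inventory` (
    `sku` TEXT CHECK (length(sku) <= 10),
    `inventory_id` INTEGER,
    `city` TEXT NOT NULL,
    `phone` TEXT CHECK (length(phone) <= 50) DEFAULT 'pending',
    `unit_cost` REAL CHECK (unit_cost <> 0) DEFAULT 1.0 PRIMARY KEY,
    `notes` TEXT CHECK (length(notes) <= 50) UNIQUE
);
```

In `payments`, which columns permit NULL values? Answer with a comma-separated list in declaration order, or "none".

code, tax_rate, phone, quantity, unit_cost, country

- code: DEFAULT only fills an omitted column; an explicit NULL is still allowed → nullable.
- discount: part of the PRIMARY KEY, which implies NOT NULL → not nullable.
- barcode: declared NOT NULL → not nullable.
- name: part of the PRIMARY KEY, which implies NOT NULL → not nullable.
- tax_rate: UNIQUE does not imply NOT NULL → nullable.
- payment_id: declared NOT NULL → not nullable.
- phone: DEFAULT only fills an omitted column; an explicit NULL is still allowed → nullable.
- quantity: CHECK does not forbid NULL (a CHECK constraint passes when its expression is NULL) → nullable.
- notes: part of the PRIMARY KEY, which implies NOT NULL → not nullable.
- unit_cost: CHECK does not forbid NULL (a CHECK constraint passes when its expression is NULL) → nullable.
- country: no NOT NULL constraint applies → nullable.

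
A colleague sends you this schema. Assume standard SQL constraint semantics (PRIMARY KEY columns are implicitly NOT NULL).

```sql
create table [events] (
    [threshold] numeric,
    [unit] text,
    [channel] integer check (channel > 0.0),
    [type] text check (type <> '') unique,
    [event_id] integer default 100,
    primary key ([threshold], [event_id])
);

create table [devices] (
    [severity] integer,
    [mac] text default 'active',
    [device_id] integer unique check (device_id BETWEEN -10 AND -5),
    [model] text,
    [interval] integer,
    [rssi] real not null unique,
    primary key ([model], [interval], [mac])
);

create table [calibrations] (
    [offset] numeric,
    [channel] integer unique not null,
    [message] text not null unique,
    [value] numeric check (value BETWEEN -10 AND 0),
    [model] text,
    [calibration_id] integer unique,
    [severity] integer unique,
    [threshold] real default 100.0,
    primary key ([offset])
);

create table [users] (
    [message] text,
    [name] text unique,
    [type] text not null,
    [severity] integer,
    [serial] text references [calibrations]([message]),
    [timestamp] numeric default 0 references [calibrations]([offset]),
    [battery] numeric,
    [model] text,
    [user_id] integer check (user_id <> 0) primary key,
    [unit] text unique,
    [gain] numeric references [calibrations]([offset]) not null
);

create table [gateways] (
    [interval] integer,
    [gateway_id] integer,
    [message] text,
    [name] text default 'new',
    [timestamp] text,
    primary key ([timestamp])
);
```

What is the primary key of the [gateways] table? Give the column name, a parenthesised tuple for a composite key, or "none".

timestamp

timestamp is declared PRIMARY KEY as a table-level PRIMARY KEY clause.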